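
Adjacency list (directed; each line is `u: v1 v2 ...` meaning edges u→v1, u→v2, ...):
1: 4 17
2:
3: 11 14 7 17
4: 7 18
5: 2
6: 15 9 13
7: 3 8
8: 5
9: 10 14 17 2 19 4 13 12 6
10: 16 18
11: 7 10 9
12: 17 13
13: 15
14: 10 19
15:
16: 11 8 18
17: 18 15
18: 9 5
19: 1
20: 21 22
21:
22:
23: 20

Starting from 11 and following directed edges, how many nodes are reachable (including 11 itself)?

19

BFS from 11 visits: 11, 7, 10, 9, 3, 8, 16, 18, 14, 17, 2, 19, 4, 13, 12, 6, 5, 15, 1
Reachable nodes: 19 of 23 total.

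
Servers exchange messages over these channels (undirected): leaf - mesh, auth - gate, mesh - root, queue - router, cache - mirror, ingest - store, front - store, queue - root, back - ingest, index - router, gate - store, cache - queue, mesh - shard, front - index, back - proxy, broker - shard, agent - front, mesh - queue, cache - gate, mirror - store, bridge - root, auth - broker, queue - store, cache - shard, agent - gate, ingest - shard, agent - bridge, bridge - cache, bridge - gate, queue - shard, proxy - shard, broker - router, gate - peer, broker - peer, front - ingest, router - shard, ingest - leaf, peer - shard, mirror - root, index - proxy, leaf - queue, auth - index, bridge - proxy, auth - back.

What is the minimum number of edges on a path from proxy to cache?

Level 0: proxy
Level 1: back, bridge, index, shard
Level 2: agent, auth, broker, cache, front, gate, ingest, mesh, peer, queue, root, router
Level 3: leaf, mirror, store
cache first appears at level 2.

2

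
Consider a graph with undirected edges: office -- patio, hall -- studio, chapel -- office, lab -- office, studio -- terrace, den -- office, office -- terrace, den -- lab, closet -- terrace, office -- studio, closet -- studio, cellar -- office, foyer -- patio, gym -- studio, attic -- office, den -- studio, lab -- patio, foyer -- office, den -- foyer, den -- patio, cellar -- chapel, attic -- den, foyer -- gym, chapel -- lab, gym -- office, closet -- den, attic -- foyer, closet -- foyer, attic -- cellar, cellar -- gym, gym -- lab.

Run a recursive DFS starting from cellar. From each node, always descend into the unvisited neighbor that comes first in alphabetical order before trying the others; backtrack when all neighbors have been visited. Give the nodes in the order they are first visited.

cellar, attic, den, closet, foyer, gym, lab, chapel, office, patio, studio, hall, terrace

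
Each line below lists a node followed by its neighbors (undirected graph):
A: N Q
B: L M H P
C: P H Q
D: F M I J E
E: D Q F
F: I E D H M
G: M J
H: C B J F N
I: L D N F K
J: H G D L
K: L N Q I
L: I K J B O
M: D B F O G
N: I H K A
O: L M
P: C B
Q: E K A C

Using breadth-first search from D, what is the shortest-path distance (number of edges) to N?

Level 0: D
Level 1: E, F, I, J, M
Level 2: B, G, H, K, L, N, O, Q
Level 3: A, C, P
N first appears at level 2.

2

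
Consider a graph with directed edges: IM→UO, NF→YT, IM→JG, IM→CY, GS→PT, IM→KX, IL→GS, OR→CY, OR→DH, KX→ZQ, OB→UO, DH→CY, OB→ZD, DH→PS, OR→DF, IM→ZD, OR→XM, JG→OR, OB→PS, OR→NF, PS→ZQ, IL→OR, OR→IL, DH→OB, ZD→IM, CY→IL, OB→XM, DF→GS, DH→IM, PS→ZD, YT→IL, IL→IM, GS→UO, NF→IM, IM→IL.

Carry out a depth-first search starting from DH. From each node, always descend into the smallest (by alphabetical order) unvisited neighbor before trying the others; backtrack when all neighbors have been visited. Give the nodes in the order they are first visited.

DH -> CY -> IL -> GS -> PT -> UO -> IM -> JG -> OR -> DF -> NF -> YT -> XM -> KX -> ZQ -> ZD -> OB -> PS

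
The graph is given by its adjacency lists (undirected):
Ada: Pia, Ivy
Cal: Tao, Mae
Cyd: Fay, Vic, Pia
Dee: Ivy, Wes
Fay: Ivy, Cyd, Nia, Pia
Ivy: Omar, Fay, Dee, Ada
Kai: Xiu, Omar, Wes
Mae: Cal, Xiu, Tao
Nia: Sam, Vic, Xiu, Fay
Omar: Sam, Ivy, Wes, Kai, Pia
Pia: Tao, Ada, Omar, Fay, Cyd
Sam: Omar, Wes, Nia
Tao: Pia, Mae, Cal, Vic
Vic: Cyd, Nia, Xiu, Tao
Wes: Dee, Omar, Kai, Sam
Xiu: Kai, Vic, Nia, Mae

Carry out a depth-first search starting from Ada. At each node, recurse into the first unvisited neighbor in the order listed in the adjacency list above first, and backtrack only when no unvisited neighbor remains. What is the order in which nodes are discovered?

Ada, Pia, Tao, Mae, Cal, Xiu, Kai, Omar, Sam, Wes, Dee, Ivy, Fay, Cyd, Vic, Nia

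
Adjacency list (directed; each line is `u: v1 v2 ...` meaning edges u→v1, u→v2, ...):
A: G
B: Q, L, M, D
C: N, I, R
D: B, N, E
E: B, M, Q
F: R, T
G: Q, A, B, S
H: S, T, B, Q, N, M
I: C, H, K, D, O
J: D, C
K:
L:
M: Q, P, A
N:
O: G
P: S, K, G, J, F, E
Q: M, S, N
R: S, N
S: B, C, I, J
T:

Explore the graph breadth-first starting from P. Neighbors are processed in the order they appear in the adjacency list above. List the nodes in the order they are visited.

Visit P; enqueue S, K, G, J, F, E → queue [S, K, G, J, F, E]
Visit S; enqueue B, C, I → queue [K, G, J, F, E, B, C, I]
Visit K → queue [G, J, F, E, B, C, I]
Visit G; enqueue Q, A → queue [J, F, E, B, C, I, Q, A]
Visit J; enqueue D → queue [F, E, B, C, I, Q, A, D]
Visit F; enqueue R, T → queue [E, B, C, I, Q, A, D, R, T]
Visit E; enqueue M → queue [B, C, I, Q, A, D, R, T, M]
Visit B; enqueue L → queue [C, I, Q, A, D, R, T, M, L]
Visit C; enqueue N → queue [I, Q, A, D, R, T, M, L, N]
Visit I; enqueue H, O → queue [Q, A, D, R, T, M, L, N, H, O]
Visit Q → queue [A, D, R, T, M, L, N, H, O]
Visit A → queue [D, R, T, M, L, N, H, O]
Visit D → queue [R, T, M, L, N, H, O]
Visit R → queue [T, M, L, N, H, O]
Visit T → queue [M, L, N, H, O]
Visit M → queue [L, N, H, O]
Visit L → queue [N, H, O]
Visit N → queue [H, O]
Visit H → queue [O]
Visit O → queue []

P -> S -> K -> G -> J -> F -> E -> B -> C -> I -> Q -> A -> D -> R -> T -> M -> L -> N -> H -> O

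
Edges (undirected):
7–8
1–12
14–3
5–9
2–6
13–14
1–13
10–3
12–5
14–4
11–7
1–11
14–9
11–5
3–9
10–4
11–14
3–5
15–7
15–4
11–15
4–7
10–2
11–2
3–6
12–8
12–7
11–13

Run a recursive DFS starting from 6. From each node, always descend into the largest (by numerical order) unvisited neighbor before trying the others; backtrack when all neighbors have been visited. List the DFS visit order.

6, 3, 14, 13, 11, 15, 7, 12, 8, 5, 9, 1, 4, 10, 2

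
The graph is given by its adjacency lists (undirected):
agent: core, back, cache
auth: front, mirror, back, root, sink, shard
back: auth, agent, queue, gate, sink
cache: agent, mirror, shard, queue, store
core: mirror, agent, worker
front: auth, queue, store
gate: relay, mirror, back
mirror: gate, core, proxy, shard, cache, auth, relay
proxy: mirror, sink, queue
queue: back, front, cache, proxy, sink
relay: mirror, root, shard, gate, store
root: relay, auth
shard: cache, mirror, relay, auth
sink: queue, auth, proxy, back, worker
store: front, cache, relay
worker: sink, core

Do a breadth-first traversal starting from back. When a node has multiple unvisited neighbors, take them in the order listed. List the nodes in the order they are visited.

back, auth, agent, queue, gate, sink, front, mirror, root, shard, core, cache, proxy, relay, worker, store

Visit back; enqueue auth, agent, queue, gate, sink → queue [auth, agent, queue, gate, sink]
Visit auth; enqueue front, mirror, root, shard → queue [agent, queue, gate, sink, front, mirror, root, shard]
Visit agent; enqueue core, cache → queue [queue, gate, sink, front, mirror, root, shard, core, cache]
Visit queue; enqueue proxy → queue [gate, sink, front, mirror, root, shard, core, cache, proxy]
Visit gate; enqueue relay → queue [sink, front, mirror, root, shard, core, cache, proxy, relay]
Visit sink; enqueue worker → queue [front, mirror, root, shard, core, cache, proxy, relay, worker]
Visit front; enqueue store → queue [mirror, root, shard, core, cache, proxy, relay, worker, store]
Visit mirror → queue [root, shard, core, cache, proxy, relay, worker, store]
Visit root → queue [shard, core, cache, proxy, relay, worker, store]
Visit shard → queue [core, cache, proxy, relay, worker, store]
Visit core → queue [cache, proxy, relay, worker, store]
Visit cache → queue [proxy, relay, worker, store]
Visit proxy → queue [relay, worker, store]
Visit relay → queue [worker, store]
Visit worker → queue [store]
Visit store → queue []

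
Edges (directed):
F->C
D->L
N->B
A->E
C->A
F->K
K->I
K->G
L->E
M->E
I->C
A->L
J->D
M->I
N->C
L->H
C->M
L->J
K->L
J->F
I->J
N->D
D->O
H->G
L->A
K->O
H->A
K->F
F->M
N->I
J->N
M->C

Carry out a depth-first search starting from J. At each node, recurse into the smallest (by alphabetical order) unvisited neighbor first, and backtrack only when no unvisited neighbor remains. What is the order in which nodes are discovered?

J -> D -> L -> A -> E -> H -> G -> O -> F -> C -> M -> I -> K -> N -> B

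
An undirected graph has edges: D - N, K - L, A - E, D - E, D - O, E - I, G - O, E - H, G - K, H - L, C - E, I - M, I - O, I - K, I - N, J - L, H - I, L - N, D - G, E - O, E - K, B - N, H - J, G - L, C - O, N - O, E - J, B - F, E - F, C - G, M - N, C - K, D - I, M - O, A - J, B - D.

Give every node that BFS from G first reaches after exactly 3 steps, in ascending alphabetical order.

A, F

Level 0: G
Level 1: C, D, K, L, O
Level 2: B, E, H, I, J, M, N
Level 3: A, F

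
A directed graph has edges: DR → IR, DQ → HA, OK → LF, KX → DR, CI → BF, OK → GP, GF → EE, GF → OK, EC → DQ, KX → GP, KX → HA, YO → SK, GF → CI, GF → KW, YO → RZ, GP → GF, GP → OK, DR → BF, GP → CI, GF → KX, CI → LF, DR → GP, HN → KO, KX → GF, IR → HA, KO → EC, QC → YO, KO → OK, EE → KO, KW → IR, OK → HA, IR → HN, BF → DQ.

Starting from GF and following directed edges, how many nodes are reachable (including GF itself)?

16

BFS from GF visits: GF, OK, KX, KW, EE, CI, LF, HA, GP, DR, IR, KO, BF, HN, EC, DQ
Reachable nodes: 16 of 20 total.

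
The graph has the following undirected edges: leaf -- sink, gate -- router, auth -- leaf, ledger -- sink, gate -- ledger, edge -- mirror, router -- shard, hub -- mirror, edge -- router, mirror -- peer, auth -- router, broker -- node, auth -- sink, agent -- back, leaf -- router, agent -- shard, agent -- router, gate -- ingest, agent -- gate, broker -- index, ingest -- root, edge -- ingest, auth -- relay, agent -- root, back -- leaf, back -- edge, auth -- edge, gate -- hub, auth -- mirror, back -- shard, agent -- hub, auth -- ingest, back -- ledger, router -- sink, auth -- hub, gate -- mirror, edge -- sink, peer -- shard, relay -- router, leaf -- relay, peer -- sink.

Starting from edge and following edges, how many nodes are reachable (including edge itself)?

16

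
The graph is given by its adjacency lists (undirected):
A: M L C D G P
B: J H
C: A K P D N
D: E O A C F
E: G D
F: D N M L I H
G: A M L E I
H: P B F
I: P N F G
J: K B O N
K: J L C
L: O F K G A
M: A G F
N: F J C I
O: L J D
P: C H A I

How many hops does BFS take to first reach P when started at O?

Level 0: O
Level 1: D, J, L
Level 2: A, B, C, E, F, G, K, N
Level 3: H, I, M, P
P first appears at level 3.

3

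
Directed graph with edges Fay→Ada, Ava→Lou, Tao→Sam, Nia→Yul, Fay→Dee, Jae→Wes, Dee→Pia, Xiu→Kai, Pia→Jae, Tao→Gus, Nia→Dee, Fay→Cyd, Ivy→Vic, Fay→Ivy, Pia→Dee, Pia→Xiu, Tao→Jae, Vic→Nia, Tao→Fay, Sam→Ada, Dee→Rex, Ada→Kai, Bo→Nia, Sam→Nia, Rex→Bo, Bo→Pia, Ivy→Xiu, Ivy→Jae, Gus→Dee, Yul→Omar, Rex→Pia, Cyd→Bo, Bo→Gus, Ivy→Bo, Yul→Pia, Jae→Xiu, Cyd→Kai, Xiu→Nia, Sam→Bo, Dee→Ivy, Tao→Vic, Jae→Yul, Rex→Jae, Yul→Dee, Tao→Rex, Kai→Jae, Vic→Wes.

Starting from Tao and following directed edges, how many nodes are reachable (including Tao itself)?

19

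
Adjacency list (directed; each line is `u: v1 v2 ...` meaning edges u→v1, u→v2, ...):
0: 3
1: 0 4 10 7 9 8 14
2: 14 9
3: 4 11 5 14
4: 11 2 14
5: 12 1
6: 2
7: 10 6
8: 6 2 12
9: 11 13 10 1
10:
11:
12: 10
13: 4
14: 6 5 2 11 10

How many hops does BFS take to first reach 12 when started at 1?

Level 0: 1
Level 1: 0, 4, 7, 8, 9, 10, 14
Level 2: 2, 3, 5, 6, 11, 12, 13
12 first appears at level 2.

2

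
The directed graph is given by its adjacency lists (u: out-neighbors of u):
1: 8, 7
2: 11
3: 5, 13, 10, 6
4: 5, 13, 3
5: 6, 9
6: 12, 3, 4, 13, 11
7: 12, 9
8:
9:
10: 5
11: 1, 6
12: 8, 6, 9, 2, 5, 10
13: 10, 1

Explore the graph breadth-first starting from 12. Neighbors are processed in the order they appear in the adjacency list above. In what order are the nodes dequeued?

12, 8, 6, 9, 2, 5, 10, 3, 4, 13, 11, 1, 7

Visit 12; enqueue 8, 6, 9, 2, 5, 10 → queue [8, 6, 9, 2, 5, 10]
Visit 8 → queue [6, 9, 2, 5, 10]
Visit 6; enqueue 3, 4, 13, 11 → queue [9, 2, 5, 10, 3, 4, 13, 11]
Visit 9 → queue [2, 5, 10, 3, 4, 13, 11]
Visit 2 → queue [5, 10, 3, 4, 13, 11]
Visit 5 → queue [10, 3, 4, 13, 11]
Visit 10 → queue [3, 4, 13, 11]
Visit 3 → queue [4, 13, 11]
Visit 4 → queue [13, 11]
Visit 13; enqueue 1 → queue [11, 1]
Visit 11 → queue [1]
Visit 1; enqueue 7 → queue [7]
Visit 7 → queue []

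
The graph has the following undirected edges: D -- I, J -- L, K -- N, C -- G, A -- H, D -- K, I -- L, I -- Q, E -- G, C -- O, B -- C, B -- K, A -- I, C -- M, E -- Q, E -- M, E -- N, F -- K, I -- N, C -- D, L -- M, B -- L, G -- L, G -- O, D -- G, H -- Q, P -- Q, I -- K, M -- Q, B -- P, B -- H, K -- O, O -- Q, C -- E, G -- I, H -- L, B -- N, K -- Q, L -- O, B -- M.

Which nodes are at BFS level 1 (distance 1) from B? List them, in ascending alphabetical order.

C, H, K, L, M, N, P

Level 0: B
Level 1: C, H, K, L, M, N, P
Level 2: A, D, E, F, G, I, J, O, Q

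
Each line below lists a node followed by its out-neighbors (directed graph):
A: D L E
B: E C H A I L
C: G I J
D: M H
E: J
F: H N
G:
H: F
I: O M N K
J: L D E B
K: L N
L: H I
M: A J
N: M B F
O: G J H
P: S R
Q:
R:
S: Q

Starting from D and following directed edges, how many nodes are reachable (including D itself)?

15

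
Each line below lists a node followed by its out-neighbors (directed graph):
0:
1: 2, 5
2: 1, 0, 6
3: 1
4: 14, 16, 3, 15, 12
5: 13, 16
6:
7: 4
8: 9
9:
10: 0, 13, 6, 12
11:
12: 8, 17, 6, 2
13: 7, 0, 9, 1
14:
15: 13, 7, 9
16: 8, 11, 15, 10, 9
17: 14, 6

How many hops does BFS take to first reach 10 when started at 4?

2

Level 0: 4
Level 1: 3, 12, 14, 15, 16
Level 2: 1, 2, 6, 7, 8, 9, 10, 11, 13, 17
Level 3: 0, 5
10 first appears at level 2.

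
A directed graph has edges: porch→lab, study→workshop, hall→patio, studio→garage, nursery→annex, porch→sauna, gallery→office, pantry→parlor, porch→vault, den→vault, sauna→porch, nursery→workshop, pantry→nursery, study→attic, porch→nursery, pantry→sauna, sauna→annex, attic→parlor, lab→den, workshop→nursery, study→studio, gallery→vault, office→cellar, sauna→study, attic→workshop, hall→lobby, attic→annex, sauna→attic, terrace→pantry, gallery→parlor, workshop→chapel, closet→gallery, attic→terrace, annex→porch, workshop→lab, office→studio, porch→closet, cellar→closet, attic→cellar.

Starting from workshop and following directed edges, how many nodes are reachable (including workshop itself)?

BFS from workshop visits: workshop, chapel, lab, nursery, den, annex, vault, porch, closet, sauna, gallery, attic, study, office, parlor, cellar, terrace, studio, pantry, garage
Reachable nodes: 20 of 23 total.

20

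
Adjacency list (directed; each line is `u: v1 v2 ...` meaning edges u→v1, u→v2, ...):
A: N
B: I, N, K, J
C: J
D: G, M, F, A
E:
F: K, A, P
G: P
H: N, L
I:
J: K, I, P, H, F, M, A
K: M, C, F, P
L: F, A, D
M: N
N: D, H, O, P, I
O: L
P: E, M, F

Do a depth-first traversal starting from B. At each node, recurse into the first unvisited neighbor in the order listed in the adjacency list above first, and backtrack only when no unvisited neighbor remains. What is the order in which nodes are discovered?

Visit B
B → I
B → N
N → D
D → G
G → P
P → E
P → M
P → F
F → K
K → C
C → J
J → H
H → L
L → A
N → O

B → I → N → D → G → P → E → M → F → K → C → J → H → L → A → O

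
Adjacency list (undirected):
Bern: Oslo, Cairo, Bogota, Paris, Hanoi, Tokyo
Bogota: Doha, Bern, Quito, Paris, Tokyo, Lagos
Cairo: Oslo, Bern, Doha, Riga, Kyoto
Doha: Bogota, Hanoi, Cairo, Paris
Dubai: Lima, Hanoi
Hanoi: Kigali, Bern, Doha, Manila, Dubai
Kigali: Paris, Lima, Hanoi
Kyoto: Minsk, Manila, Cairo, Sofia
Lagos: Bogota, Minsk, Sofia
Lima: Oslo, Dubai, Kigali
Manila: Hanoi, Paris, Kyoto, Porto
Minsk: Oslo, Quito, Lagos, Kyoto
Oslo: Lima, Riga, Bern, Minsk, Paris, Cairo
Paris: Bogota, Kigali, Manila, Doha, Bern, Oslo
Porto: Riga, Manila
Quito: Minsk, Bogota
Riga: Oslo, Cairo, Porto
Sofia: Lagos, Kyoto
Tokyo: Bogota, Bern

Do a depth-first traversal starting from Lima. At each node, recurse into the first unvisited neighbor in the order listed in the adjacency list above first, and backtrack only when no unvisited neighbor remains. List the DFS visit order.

Visit Lima
Lima → Oslo
Oslo → Riga
Riga → Cairo
Cairo → Bern
Bern → Bogota
Bogota → Doha
Doha → Hanoi
Hanoi → Kigali
Kigali → Paris
Paris → Manila
Manila → Kyoto
Kyoto → Minsk
Minsk → Quito
Minsk → Lagos
Lagos → Sofia
Manila → Porto
Hanoi → Dubai
Bogota → Tokyo

Lima → Oslo → Riga → Cairo → Bern → Bogota → Doha → Hanoi → Kigali → Paris → Manila → Kyoto → Minsk → Quito → Lagos → Sofia → Porto → Dubai → Tokyo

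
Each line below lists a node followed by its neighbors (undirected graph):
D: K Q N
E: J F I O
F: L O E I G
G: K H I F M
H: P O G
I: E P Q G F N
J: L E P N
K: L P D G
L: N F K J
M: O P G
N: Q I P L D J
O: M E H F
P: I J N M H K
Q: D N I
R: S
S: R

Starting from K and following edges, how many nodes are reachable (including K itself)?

14

BFS from K visits: K, L, P, D, G, N, F, J, I, M, H, Q, O, E
Reachable nodes: 14 of 16 total.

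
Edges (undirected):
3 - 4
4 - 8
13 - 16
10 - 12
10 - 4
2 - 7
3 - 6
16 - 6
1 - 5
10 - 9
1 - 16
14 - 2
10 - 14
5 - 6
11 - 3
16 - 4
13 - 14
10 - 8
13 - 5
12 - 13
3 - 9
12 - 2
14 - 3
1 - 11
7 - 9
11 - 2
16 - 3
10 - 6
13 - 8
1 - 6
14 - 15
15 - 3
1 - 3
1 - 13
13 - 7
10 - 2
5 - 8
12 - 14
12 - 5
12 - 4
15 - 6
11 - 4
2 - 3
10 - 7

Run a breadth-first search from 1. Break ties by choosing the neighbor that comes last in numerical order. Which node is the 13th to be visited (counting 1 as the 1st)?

2

Visit 1; enqueue 16, 13, 11, 6, 5, 3 → queue [16, 13, 11, 6, 5, 3]
Visit 16; enqueue 4 → queue [13, 11, 6, 5, 3, 4]
Visit 13; enqueue 14, 12, 8, 7 → queue [11, 6, 5, 3, 4, 14, 12, 8, 7]
Visit 11; enqueue 2 → queue [6, 5, 3, 4, 14, 12, 8, 7, 2]
Visit 6; enqueue 15, 10 → queue [5, 3, 4, 14, 12, 8, 7, 2, 15, 10]
Visit 5 → queue [3, 4, 14, 12, 8, 7, 2, 15, 10]
Visit 3; enqueue 9 → queue [4, 14, 12, 8, 7, 2, 15, 10, 9]
Visit 4 → queue [14, 12, 8, 7, 2, 15, 10, 9]
Visit 14 → queue [12, 8, 7, 2, 15, 10, 9]
Visit 12 → queue [8, 7, 2, 15, 10, 9]
Visit 8 → queue [7, 2, 15, 10, 9]
Visit 7 → queue [2, 15, 10, 9]
Visit 2 → queue [15, 10, 9]
Visit 15 → queue [10, 9]
Visit 10 → queue [9]
Visit 9 → queue []

Visit order: 1, 16, 13, 11, 6, 5, 3, 4, 14, 12, 8, 7, 2, 15, 10, 9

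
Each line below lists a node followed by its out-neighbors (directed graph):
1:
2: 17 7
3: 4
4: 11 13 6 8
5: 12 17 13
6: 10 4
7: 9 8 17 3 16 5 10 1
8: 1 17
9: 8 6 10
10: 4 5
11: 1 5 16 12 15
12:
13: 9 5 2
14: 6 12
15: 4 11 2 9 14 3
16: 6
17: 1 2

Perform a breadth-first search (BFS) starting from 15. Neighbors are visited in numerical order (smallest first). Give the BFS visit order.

15 → 2 → 3 → 4 → 9 → 11 → 14 → 7 → 17 → 6 → 8 → 13 → 10 → 1 → 5 → 12 → 16

Visit 15; enqueue 2, 3, 4, 9, 11, 14 → queue [2, 3, 4, 9, 11, 14]
Visit 2; enqueue 7, 17 → queue [3, 4, 9, 11, 14, 7, 17]
Visit 3 → queue [4, 9, 11, 14, 7, 17]
Visit 4; enqueue 6, 8, 13 → queue [9, 11, 14, 7, 17, 6, 8, 13]
Visit 9; enqueue 10 → queue [11, 14, 7, 17, 6, 8, 13, 10]
Visit 11; enqueue 1, 5, 12, 16 → queue [14, 7, 17, 6, 8, 13, 10, 1, 5, 12, 16]
Visit 14 → queue [7, 17, 6, 8, 13, 10, 1, 5, 12, 16]
Visit 7 → queue [17, 6, 8, 13, 10, 1, 5, 12, 16]
Visit 17 → queue [6, 8, 13, 10, 1, 5, 12, 16]
Visit 6 → queue [8, 13, 10, 1, 5, 12, 16]
Visit 8 → queue [13, 10, 1, 5, 12, 16]
Visit 13 → queue [10, 1, 5, 12, 16]
Visit 10 → queue [1, 5, 12, 16]
Visit 1 → queue [5, 12, 16]
Visit 5 → queue [12, 16]
Visit 12 → queue [16]
Visit 16 → queue []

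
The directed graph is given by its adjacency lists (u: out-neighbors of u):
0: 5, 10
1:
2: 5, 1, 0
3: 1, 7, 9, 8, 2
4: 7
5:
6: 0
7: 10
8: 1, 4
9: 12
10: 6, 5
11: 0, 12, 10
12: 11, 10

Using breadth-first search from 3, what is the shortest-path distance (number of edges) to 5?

2

Level 0: 3
Level 1: 1, 2, 7, 8, 9
Level 2: 0, 4, 5, 10, 12
Level 3: 6, 11
5 first appears at level 2.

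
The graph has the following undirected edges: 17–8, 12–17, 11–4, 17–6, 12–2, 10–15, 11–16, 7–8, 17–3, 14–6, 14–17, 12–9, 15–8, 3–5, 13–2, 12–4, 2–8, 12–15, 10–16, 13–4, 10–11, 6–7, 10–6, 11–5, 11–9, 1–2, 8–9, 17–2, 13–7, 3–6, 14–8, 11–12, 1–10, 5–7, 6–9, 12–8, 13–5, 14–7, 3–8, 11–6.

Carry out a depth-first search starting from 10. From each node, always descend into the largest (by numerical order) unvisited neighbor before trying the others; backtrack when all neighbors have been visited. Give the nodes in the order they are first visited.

10 -> 16 -> 11 -> 12 -> 17 -> 14 -> 8 -> 15 -> 9 -> 6 -> 7 -> 13 -> 5 -> 3 -> 4 -> 2 -> 1

Visit 10
10 → 16
16 → 11
11 → 12
12 → 17
17 → 14
14 → 8
8 → 15
8 → 9
9 → 6
6 → 7
7 → 13
13 → 5
5 → 3
13 → 4
13 → 2
2 → 1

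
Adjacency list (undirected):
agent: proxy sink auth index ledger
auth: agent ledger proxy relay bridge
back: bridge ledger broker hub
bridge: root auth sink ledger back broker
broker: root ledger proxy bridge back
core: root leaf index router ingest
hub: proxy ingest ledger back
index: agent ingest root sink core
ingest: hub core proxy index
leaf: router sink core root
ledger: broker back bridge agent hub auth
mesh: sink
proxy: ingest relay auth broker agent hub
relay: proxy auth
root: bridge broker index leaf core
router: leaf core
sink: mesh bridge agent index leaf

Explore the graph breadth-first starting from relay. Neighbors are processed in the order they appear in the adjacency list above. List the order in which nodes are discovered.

Visit relay; enqueue proxy, auth → queue [proxy, auth]
Visit proxy; enqueue ingest, broker, agent, hub → queue [auth, ingest, broker, agent, hub]
Visit auth; enqueue ledger, bridge → queue [ingest, broker, agent, hub, ledger, bridge]
Visit ingest; enqueue core, index → queue [broker, agent, hub, ledger, bridge, core, index]
Visit broker; enqueue root, back → queue [agent, hub, ledger, bridge, core, index, root, back]
Visit agent; enqueue sink → queue [hub, ledger, bridge, core, index, root, back, sink]
Visit hub → queue [ledger, bridge, core, index, root, back, sink]
Visit ledger → queue [bridge, core, index, root, back, sink]
Visit bridge → queue [core, index, root, back, sink]
Visit core; enqueue leaf, router → queue [index, root, back, sink, leaf, router]
Visit index → queue [root, back, sink, leaf, router]
Visit root → queue [back, sink, leaf, router]
Visit back → queue [sink, leaf, router]
Visit sink; enqueue mesh → queue [leaf, router, mesh]
Visit leaf → queue [router, mesh]
Visit router → queue [mesh]
Visit mesh → queue []

relay proxy auth ingest broker agent hub ledger bridge core index root back sink leaf router mesh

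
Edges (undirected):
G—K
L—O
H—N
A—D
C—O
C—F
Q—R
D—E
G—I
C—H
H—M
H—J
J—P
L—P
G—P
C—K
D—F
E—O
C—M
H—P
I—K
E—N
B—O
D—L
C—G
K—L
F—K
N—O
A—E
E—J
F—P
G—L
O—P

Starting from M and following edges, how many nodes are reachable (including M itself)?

BFS from M visits: M, C, H, F, G, K, O, J, N, P, D, I, L, B, E, A
Reachable nodes: 16 of 18 total.

16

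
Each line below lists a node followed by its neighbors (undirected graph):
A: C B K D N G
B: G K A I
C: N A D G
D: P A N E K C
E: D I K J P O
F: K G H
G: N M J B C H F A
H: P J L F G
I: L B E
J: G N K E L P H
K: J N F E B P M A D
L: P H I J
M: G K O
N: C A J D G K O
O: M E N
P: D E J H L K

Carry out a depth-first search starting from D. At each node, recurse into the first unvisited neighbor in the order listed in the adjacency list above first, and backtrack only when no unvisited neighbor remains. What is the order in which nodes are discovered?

D -> P -> E -> I -> L -> H -> J -> G -> N -> C -> A -> B -> K -> F -> M -> O

Visit D
D → P
P → E
E → I
I → L
L → H
H → J
J → G
G → N
N → C
C → A
A → B
B → K
K → F
K → M
M → O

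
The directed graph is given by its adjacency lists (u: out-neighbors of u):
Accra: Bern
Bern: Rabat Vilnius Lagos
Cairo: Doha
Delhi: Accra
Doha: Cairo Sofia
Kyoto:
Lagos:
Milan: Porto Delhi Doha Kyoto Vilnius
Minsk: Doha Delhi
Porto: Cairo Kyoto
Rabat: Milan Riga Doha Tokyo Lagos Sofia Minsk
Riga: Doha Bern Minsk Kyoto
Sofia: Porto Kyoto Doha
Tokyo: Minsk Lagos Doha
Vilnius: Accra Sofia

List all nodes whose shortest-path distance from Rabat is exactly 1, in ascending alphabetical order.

Doha, Lagos, Milan, Minsk, Riga, Sofia, Tokyo

Level 0: Rabat
Level 1: Doha, Lagos, Milan, Minsk, Riga, Sofia, Tokyo
Level 2: Bern, Cairo, Delhi, Kyoto, Porto, Vilnius
Level 3: Accra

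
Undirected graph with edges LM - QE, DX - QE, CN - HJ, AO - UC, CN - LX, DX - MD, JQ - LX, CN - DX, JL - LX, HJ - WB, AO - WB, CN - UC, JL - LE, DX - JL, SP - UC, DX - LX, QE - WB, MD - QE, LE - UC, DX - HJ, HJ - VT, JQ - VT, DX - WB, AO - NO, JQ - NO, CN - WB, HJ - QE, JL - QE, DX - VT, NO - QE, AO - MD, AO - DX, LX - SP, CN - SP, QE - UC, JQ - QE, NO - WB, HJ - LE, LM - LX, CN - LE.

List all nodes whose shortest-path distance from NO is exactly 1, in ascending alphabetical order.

AO, JQ, QE, WB

Level 0: NO
Level 1: AO, JQ, QE, WB
Level 2: CN, DX, HJ, JL, LM, LX, MD, UC, VT
Level 3: LE, SP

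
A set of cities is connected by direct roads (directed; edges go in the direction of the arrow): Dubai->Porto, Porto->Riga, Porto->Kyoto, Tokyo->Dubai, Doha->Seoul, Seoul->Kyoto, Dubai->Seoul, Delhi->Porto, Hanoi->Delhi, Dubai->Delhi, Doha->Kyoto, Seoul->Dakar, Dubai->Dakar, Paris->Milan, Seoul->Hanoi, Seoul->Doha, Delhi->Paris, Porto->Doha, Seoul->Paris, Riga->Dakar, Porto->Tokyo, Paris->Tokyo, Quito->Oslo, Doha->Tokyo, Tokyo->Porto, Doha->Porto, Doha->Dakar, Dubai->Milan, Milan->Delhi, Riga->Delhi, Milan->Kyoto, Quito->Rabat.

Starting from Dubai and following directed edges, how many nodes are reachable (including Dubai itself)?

BFS from Dubai visits: Dubai, Dakar, Delhi, Milan, Porto, Seoul, Paris, Kyoto, Doha, Riga, Tokyo, Hanoi
Reachable nodes: 12 of 15 total.

12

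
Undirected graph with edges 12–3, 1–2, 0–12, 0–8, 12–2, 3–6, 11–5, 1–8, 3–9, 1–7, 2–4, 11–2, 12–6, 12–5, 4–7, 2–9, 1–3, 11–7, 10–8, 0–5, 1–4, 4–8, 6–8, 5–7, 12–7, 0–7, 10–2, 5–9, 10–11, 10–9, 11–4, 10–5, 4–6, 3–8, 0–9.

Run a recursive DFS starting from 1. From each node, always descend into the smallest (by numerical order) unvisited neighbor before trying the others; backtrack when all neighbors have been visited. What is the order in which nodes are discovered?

1, 2, 4, 6, 3, 8, 0, 5, 7, 11, 10, 9, 12

Visit 1
1 → 2
2 → 4
4 → 6
6 → 3
3 → 8
8 → 0
0 → 5
5 → 7
7 → 11
11 → 10
10 → 9
7 → 12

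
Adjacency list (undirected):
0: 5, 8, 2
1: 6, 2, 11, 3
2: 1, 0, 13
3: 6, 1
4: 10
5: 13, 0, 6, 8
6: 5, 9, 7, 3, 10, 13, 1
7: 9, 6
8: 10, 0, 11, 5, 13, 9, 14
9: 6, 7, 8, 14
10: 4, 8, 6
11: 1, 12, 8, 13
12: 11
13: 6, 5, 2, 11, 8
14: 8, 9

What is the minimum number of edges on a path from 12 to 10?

3

Level 0: 12
Level 1: 11
Level 2: 1, 8, 13
Level 3: 0, 2, 3, 5, 6, 9, 10, 14
Level 4: 4, 7
10 first appears at level 3.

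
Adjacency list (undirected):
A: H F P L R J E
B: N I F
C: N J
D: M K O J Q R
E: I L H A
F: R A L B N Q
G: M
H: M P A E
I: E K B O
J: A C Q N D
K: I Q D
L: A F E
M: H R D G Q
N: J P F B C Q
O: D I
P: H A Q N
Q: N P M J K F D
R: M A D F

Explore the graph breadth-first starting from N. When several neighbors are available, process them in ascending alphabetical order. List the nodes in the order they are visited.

Visit N; enqueue B, C, F, J, P, Q → queue [B, C, F, J, P, Q]
Visit B; enqueue I → queue [C, F, J, P, Q, I]
Visit C → queue [F, J, P, Q, I]
Visit F; enqueue A, L, R → queue [J, P, Q, I, A, L, R]
Visit J; enqueue D → queue [P, Q, I, A, L, R, D]
Visit P; enqueue H → queue [Q, I, A, L, R, D, H]
Visit Q; enqueue K, M → queue [I, A, L, R, D, H, K, M]
Visit I; enqueue E, O → queue [A, L, R, D, H, K, M, E, O]
Visit A → queue [L, R, D, H, K, M, E, O]
Visit L → queue [R, D, H, K, M, E, O]
Visit R → queue [D, H, K, M, E, O]
Visit D → queue [H, K, M, E, O]
Visit H → queue [K, M, E, O]
Visit K → queue [M, E, O]
Visit M; enqueue G → queue [E, O, G]
Visit E → queue [O, G]
Visit O → queue [G]
Visit G → queue []

N → B → C → F → J → P → Q → I → A → L → R → D → H → K → M → E → O → G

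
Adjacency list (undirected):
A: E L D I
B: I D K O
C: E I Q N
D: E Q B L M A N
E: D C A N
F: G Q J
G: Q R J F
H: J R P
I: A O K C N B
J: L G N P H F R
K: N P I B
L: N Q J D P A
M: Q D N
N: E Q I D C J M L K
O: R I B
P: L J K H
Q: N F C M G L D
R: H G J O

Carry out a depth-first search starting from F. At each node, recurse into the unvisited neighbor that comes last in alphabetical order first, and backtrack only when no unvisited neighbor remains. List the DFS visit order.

Visit F
F → Q
Q → N
N → M
M → D
D → L
L → P
P → K
K → I
I → O
O → R
R → J
J → H
J → G
O → B
I → C
C → E
E → A

F, Q, N, M, D, L, P, K, I, O, R, J, H, G, B, C, E, A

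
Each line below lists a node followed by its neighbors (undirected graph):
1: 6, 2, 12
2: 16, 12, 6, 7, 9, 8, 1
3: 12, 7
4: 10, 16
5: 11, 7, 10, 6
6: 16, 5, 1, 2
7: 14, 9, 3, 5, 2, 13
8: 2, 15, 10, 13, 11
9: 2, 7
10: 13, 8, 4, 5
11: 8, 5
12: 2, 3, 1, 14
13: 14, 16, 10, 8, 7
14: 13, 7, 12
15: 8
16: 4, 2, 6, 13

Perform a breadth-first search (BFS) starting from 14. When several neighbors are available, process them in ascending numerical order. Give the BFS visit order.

14 → 7 → 12 → 13 → 2 → 3 → 5 → 9 → 1 → 8 → 10 → 16 → 6 → 11 → 15 → 4

Visit 14; enqueue 7, 12, 13 → queue [7, 12, 13]
Visit 7; enqueue 2, 3, 5, 9 → queue [12, 13, 2, 3, 5, 9]
Visit 12; enqueue 1 → queue [13, 2, 3, 5, 9, 1]
Visit 13; enqueue 8, 10, 16 → queue [2, 3, 5, 9, 1, 8, 10, 16]
Visit 2; enqueue 6 → queue [3, 5, 9, 1, 8, 10, 16, 6]
Visit 3 → queue [5, 9, 1, 8, 10, 16, 6]
Visit 5; enqueue 11 → queue [9, 1, 8, 10, 16, 6, 11]
Visit 9 → queue [1, 8, 10, 16, 6, 11]
Visit 1 → queue [8, 10, 16, 6, 11]
Visit 8; enqueue 15 → queue [10, 16, 6, 11, 15]
Visit 10; enqueue 4 → queue [16, 6, 11, 15, 4]
Visit 16 → queue [6, 11, 15, 4]
Visit 6 → queue [11, 15, 4]
Visit 11 → queue [15, 4]
Visit 15 → queue [4]
Visit 4 → queue []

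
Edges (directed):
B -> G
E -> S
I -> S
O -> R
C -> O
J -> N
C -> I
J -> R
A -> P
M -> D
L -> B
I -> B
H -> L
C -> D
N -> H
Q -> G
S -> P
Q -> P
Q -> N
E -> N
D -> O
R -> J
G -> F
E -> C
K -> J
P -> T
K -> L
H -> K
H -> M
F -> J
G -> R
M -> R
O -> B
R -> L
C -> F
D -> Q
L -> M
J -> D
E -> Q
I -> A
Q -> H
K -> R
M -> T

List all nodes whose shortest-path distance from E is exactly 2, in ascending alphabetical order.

Level 0: E
Level 1: C, N, Q, S
Level 2: D, F, G, H, I, O, P
Level 3: A, B, J, K, L, M, R, T

D, F, G, H, I, O, P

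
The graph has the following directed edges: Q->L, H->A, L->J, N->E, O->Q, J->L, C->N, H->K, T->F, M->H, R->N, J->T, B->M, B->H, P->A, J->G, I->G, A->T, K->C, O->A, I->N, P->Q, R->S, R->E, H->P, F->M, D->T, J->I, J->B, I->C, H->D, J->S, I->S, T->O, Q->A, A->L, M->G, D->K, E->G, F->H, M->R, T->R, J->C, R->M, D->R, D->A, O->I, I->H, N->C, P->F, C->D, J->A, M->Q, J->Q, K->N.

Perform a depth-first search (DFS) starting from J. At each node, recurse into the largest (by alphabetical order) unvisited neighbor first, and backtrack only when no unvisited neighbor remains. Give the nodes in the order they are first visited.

Visit J
J → T
T → R
R → S
R → N
N → E
E → G
N → C
C → D
D → K
D → A
A → L
R → M
M → Q
M → H
H → P
P → F
T → O
O → I
J → B

J -> T -> R -> S -> N -> E -> G -> C -> D -> K -> A -> L -> M -> Q -> H -> P -> F -> O -> I -> B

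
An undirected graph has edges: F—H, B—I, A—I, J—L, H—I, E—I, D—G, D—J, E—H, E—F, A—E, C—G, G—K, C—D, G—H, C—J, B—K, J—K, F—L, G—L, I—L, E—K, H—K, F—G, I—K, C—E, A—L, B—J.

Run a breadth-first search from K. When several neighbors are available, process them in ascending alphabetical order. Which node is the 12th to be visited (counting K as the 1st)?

Visit K; enqueue B, E, G, H, I, J → queue [B, E, G, H, I, J]
Visit B → queue [E, G, H, I, J]
Visit E; enqueue A, C, F → queue [G, H, I, J, A, C, F]
Visit G; enqueue D, L → queue [H, I, J, A, C, F, D, L]
Visit H → queue [I, J, A, C, F, D, L]
Visit I → queue [J, A, C, F, D, L]
Visit J → queue [A, C, F, D, L]
Visit A → queue [C, F, D, L]
Visit C → queue [F, D, L]
Visit F → queue [D, L]
Visit D → queue [L]
Visit L → queue []

Visit order: K, B, E, G, H, I, J, A, C, F, D, L

L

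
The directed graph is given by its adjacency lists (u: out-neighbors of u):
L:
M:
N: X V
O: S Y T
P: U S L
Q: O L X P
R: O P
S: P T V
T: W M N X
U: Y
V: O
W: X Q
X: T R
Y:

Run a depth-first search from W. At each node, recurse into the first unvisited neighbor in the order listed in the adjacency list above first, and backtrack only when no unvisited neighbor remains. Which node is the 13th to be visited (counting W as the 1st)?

Visit W
W → X
X → T
T → M
T → N
N → V
V → O
O → S
S → P
P → U
U → Y
P → L
X → R
W → Q

Visit order: W, X, T, M, N, V, O, S, P, U, Y, L, R, Q

R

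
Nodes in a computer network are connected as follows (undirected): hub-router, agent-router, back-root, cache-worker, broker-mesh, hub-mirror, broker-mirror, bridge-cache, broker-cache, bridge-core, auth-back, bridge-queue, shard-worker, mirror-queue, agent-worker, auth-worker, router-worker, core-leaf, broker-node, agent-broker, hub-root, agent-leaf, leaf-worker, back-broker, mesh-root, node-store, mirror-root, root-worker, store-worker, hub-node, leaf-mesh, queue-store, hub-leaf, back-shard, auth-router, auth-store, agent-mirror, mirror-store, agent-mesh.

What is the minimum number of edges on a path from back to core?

Level 0: back
Level 1: auth, broker, root, shard
Level 2: agent, cache, hub, mesh, mirror, node, router, store, worker
Level 3: bridge, leaf, queue
Level 4: core
core first appears at level 4.

4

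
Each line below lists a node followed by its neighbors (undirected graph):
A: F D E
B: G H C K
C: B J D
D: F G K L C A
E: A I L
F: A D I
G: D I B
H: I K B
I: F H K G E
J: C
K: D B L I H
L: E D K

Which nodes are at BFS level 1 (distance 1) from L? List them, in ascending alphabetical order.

D, E, K

Level 0: L
Level 1: D, E, K
Level 2: A, B, C, F, G, H, I
Level 3: J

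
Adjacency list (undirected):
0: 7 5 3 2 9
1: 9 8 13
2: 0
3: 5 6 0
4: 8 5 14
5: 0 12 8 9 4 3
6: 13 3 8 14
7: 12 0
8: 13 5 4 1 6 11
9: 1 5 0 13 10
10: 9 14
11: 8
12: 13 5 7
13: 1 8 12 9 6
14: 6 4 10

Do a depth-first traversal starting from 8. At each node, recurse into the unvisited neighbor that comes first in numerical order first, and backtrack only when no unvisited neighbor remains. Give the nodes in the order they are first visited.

8 -> 1 -> 9 -> 0 -> 2 -> 3 -> 5 -> 4 -> 14 -> 6 -> 13 -> 12 -> 7 -> 10 -> 11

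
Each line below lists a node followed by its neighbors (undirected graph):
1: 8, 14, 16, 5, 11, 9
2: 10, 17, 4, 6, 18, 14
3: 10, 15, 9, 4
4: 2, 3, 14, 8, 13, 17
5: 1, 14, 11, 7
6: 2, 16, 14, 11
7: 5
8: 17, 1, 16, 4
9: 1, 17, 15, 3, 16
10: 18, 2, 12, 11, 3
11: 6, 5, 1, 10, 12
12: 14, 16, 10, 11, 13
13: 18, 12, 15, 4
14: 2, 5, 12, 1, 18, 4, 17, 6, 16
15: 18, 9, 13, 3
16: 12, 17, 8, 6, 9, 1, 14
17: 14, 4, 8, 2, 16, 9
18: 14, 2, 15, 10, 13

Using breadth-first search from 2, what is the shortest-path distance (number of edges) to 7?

3

Level 0: 2
Level 1: 4, 6, 10, 14, 17, 18
Level 2: 1, 3, 5, 8, 9, 11, 12, 13, 15, 16
Level 3: 7
7 first appears at level 3.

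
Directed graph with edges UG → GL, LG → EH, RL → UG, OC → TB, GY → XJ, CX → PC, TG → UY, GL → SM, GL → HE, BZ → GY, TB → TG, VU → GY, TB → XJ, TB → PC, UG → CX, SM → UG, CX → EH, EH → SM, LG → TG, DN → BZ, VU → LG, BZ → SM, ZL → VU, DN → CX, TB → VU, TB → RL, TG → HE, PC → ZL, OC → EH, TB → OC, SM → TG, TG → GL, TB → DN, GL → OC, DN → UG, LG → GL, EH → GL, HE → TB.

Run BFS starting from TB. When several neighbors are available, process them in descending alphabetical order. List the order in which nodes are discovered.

TB -> XJ -> VU -> TG -> RL -> PC -> OC -> DN -> LG -> GY -> UY -> HE -> GL -> UG -> ZL -> EH -> CX -> BZ -> SM

Visit TB; enqueue XJ, VU, TG, RL, PC, OC, DN → queue [XJ, VU, TG, RL, PC, OC, DN]
Visit XJ → queue [VU, TG, RL, PC, OC, DN]
Visit VU; enqueue LG, GY → queue [TG, RL, PC, OC, DN, LG, GY]
Visit TG; enqueue UY, HE, GL → queue [RL, PC, OC, DN, LG, GY, UY, HE, GL]
Visit RL; enqueue UG → queue [PC, OC, DN, LG, GY, UY, HE, GL, UG]
Visit PC; enqueue ZL → queue [OC, DN, LG, GY, UY, HE, GL, UG, ZL]
Visit OC; enqueue EH → queue [DN, LG, GY, UY, HE, GL, UG, ZL, EH]
Visit DN; enqueue CX, BZ → queue [LG, GY, UY, HE, GL, UG, ZL, EH, CX, BZ]
Visit LG → queue [GY, UY, HE, GL, UG, ZL, EH, CX, BZ]
Visit GY → queue [UY, HE, GL, UG, ZL, EH, CX, BZ]
Visit UY → queue [HE, GL, UG, ZL, EH, CX, BZ]
Visit HE → queue [GL, UG, ZL, EH, CX, BZ]
Visit GL; enqueue SM → queue [UG, ZL, EH, CX, BZ, SM]
Visit UG → queue [ZL, EH, CX, BZ, SM]
Visit ZL → queue [EH, CX, BZ, SM]
Visit EH → queue [CX, BZ, SM]
Visit CX → queue [BZ, SM]
Visit BZ → queue [SM]
Visit SM → queue []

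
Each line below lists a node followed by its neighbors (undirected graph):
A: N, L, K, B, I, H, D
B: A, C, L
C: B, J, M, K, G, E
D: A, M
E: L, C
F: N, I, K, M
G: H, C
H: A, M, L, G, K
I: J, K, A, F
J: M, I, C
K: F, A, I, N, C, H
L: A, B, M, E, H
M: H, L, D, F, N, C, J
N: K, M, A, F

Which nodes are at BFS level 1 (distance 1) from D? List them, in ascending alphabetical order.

Level 0: D
Level 1: A, M
Level 2: B, C, F, H, I, J, K, L, N
Level 3: E, G

A, M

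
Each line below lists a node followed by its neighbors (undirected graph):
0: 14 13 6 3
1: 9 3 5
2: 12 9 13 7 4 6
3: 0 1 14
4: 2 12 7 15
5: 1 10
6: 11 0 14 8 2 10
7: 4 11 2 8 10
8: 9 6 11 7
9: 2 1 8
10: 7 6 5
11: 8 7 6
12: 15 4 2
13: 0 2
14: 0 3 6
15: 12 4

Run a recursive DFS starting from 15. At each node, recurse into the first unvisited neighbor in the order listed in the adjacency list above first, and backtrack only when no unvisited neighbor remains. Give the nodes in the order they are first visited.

15 → 12 → 4 → 2 → 9 → 1 → 3 → 0 → 14 → 6 → 11 → 8 → 7 → 10 → 5 → 13

Visit 15
15 → 12
12 → 4
4 → 2
2 → 9
9 → 1
1 → 3
3 → 0
0 → 14
14 → 6
6 → 11
11 → 8
8 → 7
7 → 10
10 → 5
0 → 13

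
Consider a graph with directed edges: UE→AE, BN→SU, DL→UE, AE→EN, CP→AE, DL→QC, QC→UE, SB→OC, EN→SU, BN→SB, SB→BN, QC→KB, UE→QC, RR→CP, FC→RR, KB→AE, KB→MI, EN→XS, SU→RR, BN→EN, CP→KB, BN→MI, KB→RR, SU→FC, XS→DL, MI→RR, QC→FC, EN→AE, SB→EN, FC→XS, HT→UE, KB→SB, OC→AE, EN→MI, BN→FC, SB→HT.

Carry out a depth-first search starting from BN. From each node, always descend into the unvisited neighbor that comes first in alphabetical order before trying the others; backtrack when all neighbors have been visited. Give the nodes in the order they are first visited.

BN → EN → AE → MI → RR → CP → KB → SB → HT → UE → QC → FC → XS → DL → OC → SU

Visit BN
BN → EN
EN → AE
EN → MI
MI → RR
RR → CP
CP → KB
KB → SB
SB → HT
HT → UE
UE → QC
QC → FC
FC → XS
XS → DL
SB → OC
EN → SU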